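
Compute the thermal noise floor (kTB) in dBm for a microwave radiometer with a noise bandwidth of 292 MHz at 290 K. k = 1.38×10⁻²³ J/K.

−89.3 dBm

P_n = kTB = 1.38×10⁻²³ × 290 × 2.92×10⁸ = 1.17×10⁻¹² W
In dBm: 10 log₁₀(1.17×10⁻¹² / 10⁻³) = −89.3 dBm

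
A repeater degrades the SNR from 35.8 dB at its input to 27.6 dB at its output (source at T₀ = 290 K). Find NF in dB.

NF (dB) = SNR_in(dB) − SNR_out(dB) when the source is at T₀
NF = 35.8 − 27.6 = 8.2 dB

8.2 dB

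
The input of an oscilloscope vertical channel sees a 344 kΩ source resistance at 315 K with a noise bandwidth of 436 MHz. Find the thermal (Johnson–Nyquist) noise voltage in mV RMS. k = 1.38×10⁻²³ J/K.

1.61 mV

V_n = √(4kTRB)
4kTRB = 4 × 1.38×10⁻²³ × 315 × 3.44×10⁵ × 4.36×10⁸ = 2.61×10⁻⁶ V²
V_n = √(2.61×10⁻⁶) = 1.61×10⁻³ V = 1.61 mV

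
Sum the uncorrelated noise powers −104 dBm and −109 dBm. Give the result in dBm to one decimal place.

−102.8 dBm

Convert to linear, add, convert back:
P₁ = 3.98×10⁻¹⁴ W, P₂ = 1.26×10⁻¹⁴ W
P_tot = 5.24×10⁻¹⁴ W → 10 log₁₀(P_tot / 10⁻³) = −102.8 dBm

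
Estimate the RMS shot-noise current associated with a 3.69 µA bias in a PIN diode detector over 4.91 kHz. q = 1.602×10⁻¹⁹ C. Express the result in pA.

76.2 pA

I_n = √(2qI·B)
2qI·B = 2 × 1.602×10⁻¹⁹ × 3.69×10⁻⁶ × 4.91×10³ = 5.80×10⁻²¹ A²
I_n = √(5.80×10⁻²¹) = 7.62×10⁻¹¹ A = 76.2 pA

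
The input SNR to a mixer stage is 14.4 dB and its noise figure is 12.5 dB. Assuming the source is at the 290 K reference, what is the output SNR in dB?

By definition F = SNR_in/SNR_out, so in dB: SNR_out = SNR_in − NF
SNR_out = 14.4 − 12.5 = 1.9 dB

1.9 dB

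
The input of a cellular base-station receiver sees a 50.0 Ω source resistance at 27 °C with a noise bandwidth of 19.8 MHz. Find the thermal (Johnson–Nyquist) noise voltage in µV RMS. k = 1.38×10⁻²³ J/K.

4.05 µV

T = 27 °C + 273.15 = 300.15 K
V_n = √(4kTRB)
4kTRB = 4 × 1.38×10⁻²³ × 300.15 × 5.00×10¹ × 1.98×10⁷ = 1.64×10⁻¹¹ V²
V_n = √(1.64×10⁻¹¹) = 4.05×10⁻⁶ V = 4.05 µV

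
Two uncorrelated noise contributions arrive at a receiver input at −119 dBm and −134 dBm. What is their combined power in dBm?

−118.9 dBm

Convert to linear, add, convert back:
P₁ = 1.26×10⁻¹⁵ W, P₂ = 3.98×10⁻¹⁷ W
P_tot = 1.30×10⁻¹⁵ W → 10 log₁₀(P_tot / 10⁻³) = −118.9 dBm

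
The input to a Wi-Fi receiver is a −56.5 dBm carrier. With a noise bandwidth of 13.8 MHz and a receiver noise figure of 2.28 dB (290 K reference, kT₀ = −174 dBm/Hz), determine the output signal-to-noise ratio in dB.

Noise floor: N = −174 + 10 log₁₀(B) + NF
10 log₁₀(1.38×10⁷) = 71.4 dB
N = −174 + 71.4 + 2.28 = −100.32 dBm
SNR = P_sig − N = −56.5 − (−100.32) = 43.82 dB → 43.8 dB

43.8 dB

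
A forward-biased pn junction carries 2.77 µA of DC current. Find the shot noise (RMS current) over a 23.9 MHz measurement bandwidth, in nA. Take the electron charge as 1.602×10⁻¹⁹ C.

I_n = √(2qI·B)
2qI·B = 2 × 1.602×10⁻¹⁹ × 2.77×10⁻⁶ × 2.39×10⁷ = 2.12×10⁻¹⁷ A²
I_n = √(2.12×10⁻¹⁷) = 4.61×10⁻⁹ A = 4.61 nA

4.61 nA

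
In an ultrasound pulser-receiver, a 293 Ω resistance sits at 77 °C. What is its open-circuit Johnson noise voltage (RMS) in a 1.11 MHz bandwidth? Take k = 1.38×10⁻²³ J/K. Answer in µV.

2.51 µV

T = 77 °C + 273.15 = 350.15 K
V_n = √(4kTRB)
4kTRB = 4 × 1.38×10⁻²³ × 350.15 × 2.93×10² × 1.11×10⁶ = 6.29×10⁻¹² V²
V_n = √(6.29×10⁻¹²) = 2.51×10⁻⁶ V = 2.51 µV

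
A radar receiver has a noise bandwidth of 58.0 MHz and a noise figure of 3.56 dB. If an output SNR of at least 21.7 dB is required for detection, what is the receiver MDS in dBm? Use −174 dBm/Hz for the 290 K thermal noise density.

−71.1 dBm

Sensitivity = −174 + 10 log₁₀(B) + NF + SNR_min
= −174 + 77.63 + 3.56 + 21.7
= −71.11 dBm → −71.1 dBm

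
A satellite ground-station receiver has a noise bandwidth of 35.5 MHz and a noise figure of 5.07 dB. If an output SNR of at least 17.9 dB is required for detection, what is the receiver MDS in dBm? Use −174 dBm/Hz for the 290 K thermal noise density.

Sensitivity = −174 + 10 log₁₀(B) + NF + SNR_min
= −174 + 75.5 + 5.07 + 17.9
= −75.53 dBm → −75.5 dBm

−75.5 dBm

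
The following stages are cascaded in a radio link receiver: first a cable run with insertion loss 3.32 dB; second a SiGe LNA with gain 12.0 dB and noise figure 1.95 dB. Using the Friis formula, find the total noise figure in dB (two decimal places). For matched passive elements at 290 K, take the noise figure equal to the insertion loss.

5.27 dB

Convert to linear (a loss of L dB is a gain of −L dB): F_i = 10^(NF_i/10), G_i = 10^(G_i,dB/10)
  Stage 1: F_1 = 10^(3.32/10) = 2.148, G_1 = 10^(−3.32/10) = 0.4656
  Stage 2: F_2 = 10^(1.95/10) = 1.567, G_2 = 10^(12.0/10) = 15.85
Friis cascade:
  F = 2.148 + (1.567 − 1)/0.4656 = 3.365
NF = 10 log₁₀(3.365) = 5.27 dB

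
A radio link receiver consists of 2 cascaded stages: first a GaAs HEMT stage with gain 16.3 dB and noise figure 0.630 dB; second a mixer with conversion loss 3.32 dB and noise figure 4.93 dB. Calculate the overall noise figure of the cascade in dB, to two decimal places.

Convert to linear (a loss of L dB is a gain of −L dB): F_i = 10^(NF_i/10), G_i = 10^(G_i,dB/10)
  Stage 1: F_1 = 10^(0.630/10) = 1.156, G_1 = 10^(16.3/10) = 42.66
  Stage 2: F_2 = 10^(4.93/10) = 3.112, G_2 = 10^(−3.32/10) = 0.4656
Friis cascade:
  F = 1.156 + (3.112 − 1)/42.66 = 1.206
NF = 10 log₁₀(1.206) = 0.81 dB

0.81 dB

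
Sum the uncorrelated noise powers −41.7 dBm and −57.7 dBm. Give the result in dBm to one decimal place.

Convert to linear, add, convert back:
P₁ = 6.76×10⁻⁸ W, P₂ = 1.70×10⁻⁹ W
P_tot = 6.93×10⁻⁸ W → 10 log₁₀(P_tot / 10⁻³) = −41.6 dBm

−41.6 dBm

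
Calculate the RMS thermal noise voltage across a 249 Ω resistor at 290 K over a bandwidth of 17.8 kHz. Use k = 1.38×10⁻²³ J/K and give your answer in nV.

266 nV

V_n = √(4kTRB)
4kTRB = 4 × 1.38×10⁻²³ × 290 × 2.49×10² × 1.78×10⁴ = 7.10×10⁻¹⁴ V²
V_n = √(7.10×10⁻¹⁴) = 2.66×10⁻⁷ V = 266 nV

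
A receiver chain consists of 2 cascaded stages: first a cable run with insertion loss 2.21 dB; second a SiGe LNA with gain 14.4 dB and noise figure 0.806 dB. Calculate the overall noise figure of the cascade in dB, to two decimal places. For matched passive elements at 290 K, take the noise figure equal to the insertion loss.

Convert to linear (a loss of L dB is a gain of −L dB): F_i = 10^(NF_i/10), G_i = 10^(G_i,dB/10)
  Stage 1: F_1 = 10^(2.21/10) = 1.663, G_1 = 10^(−2.21/10) = 0.6012
  Stage 2: F_2 = 10^(0.806/10) = 1.204, G_2 = 10^(14.4/10) = 27.54
Friis cascade:
  F = 1.663 + (1.204 − 1)/0.6012 = 2.003
NF = 10 log₁₀(2.003) = 3.02 dB

3.02 dB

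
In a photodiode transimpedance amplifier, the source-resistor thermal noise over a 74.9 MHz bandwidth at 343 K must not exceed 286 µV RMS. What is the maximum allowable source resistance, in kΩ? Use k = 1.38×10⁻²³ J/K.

57.7 kΩ

Johnson–Nyquist: V_n = √(4kTRB) ⇒ R = V_n² / (4kTB)
4kTB = 4 × 1.38×10⁻²³ × 343 × 7.49×10⁷ = 1.42×10⁻¹²
R = (2.86×10⁻⁴)² / 1.42×10⁻¹² = 5.77×10⁴ Ω = 57.7 kΩ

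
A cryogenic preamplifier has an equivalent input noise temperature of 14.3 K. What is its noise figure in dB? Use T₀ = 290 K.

0.209 dB

F = 1 + T_e/T₀ = 1 + 14.3/290 = 1.04931
NF = 10 log₁₀(1.04931) = 0.209 dB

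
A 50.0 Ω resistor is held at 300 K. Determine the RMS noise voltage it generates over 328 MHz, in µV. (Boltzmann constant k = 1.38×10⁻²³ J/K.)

16.5 µV

V_n = √(4kTRB)
4kTRB = 4 × 1.38×10⁻²³ × 300 × 5.00×10¹ × 3.28×10⁸ = 2.72×10⁻¹⁰ V²
V_n = √(2.72×10⁻¹⁰) = 1.65×10⁻⁵ V = 16.5 µV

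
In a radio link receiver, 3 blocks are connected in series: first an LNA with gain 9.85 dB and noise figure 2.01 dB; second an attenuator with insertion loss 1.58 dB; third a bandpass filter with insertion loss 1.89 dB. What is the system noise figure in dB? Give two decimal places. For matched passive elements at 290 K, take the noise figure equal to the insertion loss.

Convert to linear (a loss of L dB is a gain of −L dB): F_i = 10^(NF_i/10), G_i = 10^(G_i,dB/10)
  Stage 1: F_1 = 10^(2.01/10) = 1.589, G_1 = 10^(9.85/10) = 9.661
  Stage 2: F_2 = 10^(1.58/10) = 1.439, G_2 = 10^(−1.58/10) = 0.6950
  Stage 3: F_3 = 10^(1.89/10) = 1.545, G_3 = 10^(−1.89/10) = 0.6471
Friis cascade:
  F = 1.589 + (1.439 − 1)/9.661 + (1.545 − 1)/6.714 = 1.715
NF = 10 log₁₀(1.715) = 2.34 dB

2.34 dB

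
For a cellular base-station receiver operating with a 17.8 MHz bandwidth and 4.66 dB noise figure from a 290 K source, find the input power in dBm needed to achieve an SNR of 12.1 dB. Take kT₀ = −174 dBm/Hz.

−84.7 dBm

Sensitivity = −174 + 10 log₁₀(B) + NF + SNR_min
= −174 + 72.5 + 4.66 + 12.1
= −84.74 dBm → −84.7 dBm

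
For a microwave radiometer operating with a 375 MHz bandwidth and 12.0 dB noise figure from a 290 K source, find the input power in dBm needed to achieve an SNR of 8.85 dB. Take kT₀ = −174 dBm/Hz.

−67.4 dBm

Sensitivity = −174 + 10 log₁₀(B) + NF + SNR_min
= −174 + 85.74 + 12.0 + 8.85
= −67.41 dBm → −67.4 dBm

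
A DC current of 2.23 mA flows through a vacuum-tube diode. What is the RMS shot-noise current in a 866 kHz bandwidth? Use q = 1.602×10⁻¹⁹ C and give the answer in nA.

24.9 nA

I_n = √(2qI·B)
2qI·B = 2 × 1.602×10⁻¹⁹ × 2.23×10⁻³ × 8.66×10⁵ = 6.19×10⁻¹⁶ A²
I_n = √(6.19×10⁻¹⁶) = 2.49×10⁻⁸ A = 24.9 nA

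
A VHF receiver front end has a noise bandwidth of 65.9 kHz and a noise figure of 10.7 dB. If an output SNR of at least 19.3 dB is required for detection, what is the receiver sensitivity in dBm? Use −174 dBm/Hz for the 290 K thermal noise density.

Sensitivity = −174 + 10 log₁₀(B) + NF + SNR_min
= −174 + 48.19 + 10.7 + 19.3
= −95.81 dBm → −95.8 dBm

−95.8 dBm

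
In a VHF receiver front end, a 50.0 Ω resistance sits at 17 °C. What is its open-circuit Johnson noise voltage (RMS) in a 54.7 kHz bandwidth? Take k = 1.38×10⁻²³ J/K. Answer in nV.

T = 17 °C + 273.15 = 290.15 K
V_n = √(4kTRB)
4kTRB = 4 × 1.38×10⁻²³ × 290.15 × 5.00×10¹ × 5.47×10⁴ = 4.38×10⁻¹⁴ V²
V_n = √(4.38×10⁻¹⁴) = 2.09×10⁻⁷ V = 209 nV

209 nV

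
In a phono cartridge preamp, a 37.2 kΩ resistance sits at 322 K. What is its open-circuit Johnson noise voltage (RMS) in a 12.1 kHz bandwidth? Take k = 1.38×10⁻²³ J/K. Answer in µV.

2.83 µV

V_n = √(4kTRB)
4kTRB = 4 × 1.38×10⁻²³ × 322 × 3.72×10⁴ × 1.21×10⁴ = 8.00×10⁻¹² V²
V_n = √(8.00×10⁻¹²) = 2.83×10⁻⁶ V = 2.83 µV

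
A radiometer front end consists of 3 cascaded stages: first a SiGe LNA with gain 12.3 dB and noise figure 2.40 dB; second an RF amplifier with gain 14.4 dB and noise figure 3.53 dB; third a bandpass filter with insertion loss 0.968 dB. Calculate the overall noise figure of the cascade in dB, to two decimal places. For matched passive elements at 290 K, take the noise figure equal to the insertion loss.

Convert to linear (a loss of L dB is a gain of −L dB): F_i = 10^(NF_i/10), G_i = 10^(G_i,dB/10)
  Stage 1: F_1 = 10^(2.40/10) = 1.738, G_1 = 10^(12.3/10) = 16.98
  Stage 2: F_2 = 10^(3.53/10) = 2.254, G_2 = 10^(14.4/10) = 27.54
  Stage 3: F_3 = 10^(0.968/10) = 1.250, G_3 = 10^(−0.968/10) = 0.8002
Friis cascade:
  F = 1.738 + (2.254 − 1)/16.98 + (1.250 − 1)/467.7 = 1.812
NF = 10 log₁₀(1.812) = 2.58 dB

2.58 dB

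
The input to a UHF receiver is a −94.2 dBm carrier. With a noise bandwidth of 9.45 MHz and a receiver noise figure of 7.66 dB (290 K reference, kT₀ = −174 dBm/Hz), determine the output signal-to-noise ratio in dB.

Noise floor: N = −174 + 10 log₁₀(B) + NF
10 log₁₀(9.45×10⁶) = 69.75 dB
N = −174 + 69.75 + 7.66 = −96.59 dBm
SNR = P_sig − N = −94.2 − (−96.59) = 2.39 dB → 2.4 dB

2.4 dB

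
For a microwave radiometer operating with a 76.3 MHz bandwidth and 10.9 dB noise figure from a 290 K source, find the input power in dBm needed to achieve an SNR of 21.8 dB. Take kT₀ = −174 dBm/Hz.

Sensitivity = −174 + 10 log₁₀(B) + NF + SNR_min
= −174 + 78.83 + 10.9 + 21.8
= −62.47 dBm → −62.5 dBm

−62.5 dBm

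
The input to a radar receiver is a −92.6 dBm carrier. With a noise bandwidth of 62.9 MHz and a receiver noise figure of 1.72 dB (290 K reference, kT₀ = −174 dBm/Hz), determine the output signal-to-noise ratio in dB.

Noise floor: N = −174 + 10 log₁₀(B) + NF
10 log₁₀(6.29×10⁷) = 77.99 dB
N = −174 + 77.99 + 1.72 = −94.29 dBm
SNR = P_sig − N = −92.6 − (−94.29) = 1.69 dB → 1.7 dB

1.7 dB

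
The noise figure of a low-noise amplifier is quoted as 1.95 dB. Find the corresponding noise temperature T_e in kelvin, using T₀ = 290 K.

F = 10^(1.95/10) = 1.56675
T_e = (F − 1)·T₀ = (1.56675 − 1) × 290 = 164 K

164 K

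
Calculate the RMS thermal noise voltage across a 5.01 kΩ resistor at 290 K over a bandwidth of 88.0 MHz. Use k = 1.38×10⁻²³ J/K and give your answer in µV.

84.0 µV

V_n = √(4kTRB)
4kTRB = 4 × 1.38×10⁻²³ × 290 × 5.01×10³ × 8.80×10⁷ = 7.06×10⁻⁹ V²
V_n = √(7.06×10⁻⁹) = 8.40×10⁻⁵ V = 84.0 µV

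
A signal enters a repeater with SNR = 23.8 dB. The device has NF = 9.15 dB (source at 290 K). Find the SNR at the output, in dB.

14.65 dB

By definition F = SNR_in/SNR_out, so in dB: SNR_out = SNR_in − NF
SNR_out = 23.8 − 9.15 = 14.65 dB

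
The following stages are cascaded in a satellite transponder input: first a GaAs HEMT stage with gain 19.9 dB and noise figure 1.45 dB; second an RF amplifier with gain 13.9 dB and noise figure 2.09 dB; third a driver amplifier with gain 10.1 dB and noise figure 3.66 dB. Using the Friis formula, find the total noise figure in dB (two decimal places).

1.47 dB

Convert to linear (a loss of L dB is a gain of −L dB): F_i = 10^(NF_i/10), G_i = 10^(G_i,dB/10)
  Stage 1: F_1 = 10^(1.45/10) = 1.396, G_1 = 10^(19.9/10) = 97.72
  Stage 2: F_2 = 10^(2.09/10) = 1.618, G_2 = 10^(13.9/10) = 24.55
  Stage 3: F_3 = 10^(3.66/10) = 2.323, G_3 = 10^(10.1/10) = 10.23
Friis cascade:
  F = 1.396 + (1.618 − 1)/97.72 + (2.323 − 1)/2399 = 1.403
NF = 10 log₁₀(1.403) = 1.47 dB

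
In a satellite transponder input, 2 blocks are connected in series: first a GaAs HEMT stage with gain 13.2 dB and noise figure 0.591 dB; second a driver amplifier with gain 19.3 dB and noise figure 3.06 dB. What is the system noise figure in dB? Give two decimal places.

0.77 dB

Convert to linear (a loss of L dB is a gain of −L dB): F_i = 10^(NF_i/10), G_i = 10^(G_i,dB/10)
  Stage 1: F_1 = 10^(0.591/10) = 1.146, G_1 = 10^(13.2/10) = 20.89
  Stage 2: F_2 = 10^(3.06/10) = 2.023, G_2 = 10^(19.3/10) = 85.11
Friis cascade:
  F = 1.146 + (2.023 − 1)/20.89 = 1.195
NF = 10 log₁₀(1.195) = 0.77 dB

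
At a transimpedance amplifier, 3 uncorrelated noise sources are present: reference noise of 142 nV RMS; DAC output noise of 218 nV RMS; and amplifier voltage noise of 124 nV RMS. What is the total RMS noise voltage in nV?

Uncorrelated sources add in power (mean-square): V_tot = √(ΣV_i²)
V_tot = √[(1.42×10⁻⁷)² + (2.18×10⁻⁷)² + (1.24×10⁻⁷)²] = 2.88×10⁻⁷ V = 288 nV

288 nV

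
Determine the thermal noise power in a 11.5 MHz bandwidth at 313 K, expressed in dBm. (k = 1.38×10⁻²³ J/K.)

−103.0 dBm

P_n = kTB = 1.38×10⁻²³ × 313 × 1.15×10⁷ = 4.97×10⁻¹⁴ W
In dBm: 10 log₁₀(4.97×10⁻¹⁴ / 10⁻³) = −103.0 dBm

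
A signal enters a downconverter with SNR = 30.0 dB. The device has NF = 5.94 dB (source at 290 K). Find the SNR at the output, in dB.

24.06 dB

By definition F = SNR_in/SNR_out, so in dB: SNR_out = SNR_in − NF
SNR_out = 30.0 − 5.94 = 24.06 dB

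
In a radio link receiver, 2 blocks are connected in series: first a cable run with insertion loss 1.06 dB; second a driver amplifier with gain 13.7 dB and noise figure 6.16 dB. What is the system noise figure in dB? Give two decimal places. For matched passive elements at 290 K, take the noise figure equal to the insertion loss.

Convert to linear (a loss of L dB is a gain of −L dB): F_i = 10^(NF_i/10), G_i = 10^(G_i,dB/10)
  Stage 1: F_1 = 10^(1.06/10) = 1.276, G_1 = 10^(−1.06/10) = 0.7834
  Stage 2: F_2 = 10^(6.16/10) = 4.130, G_2 = 10^(13.7/10) = 23.44
Friis cascade:
  F = 1.276 + (4.130 − 1)/0.7834 = 5.272
NF = 10 log₁₀(5.272) = 7.22 dB

7.22 dB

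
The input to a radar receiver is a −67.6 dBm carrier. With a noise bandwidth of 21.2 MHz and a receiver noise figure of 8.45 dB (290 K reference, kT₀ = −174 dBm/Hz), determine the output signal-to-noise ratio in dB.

Noise floor: N = −174 + 10 log₁₀(B) + NF
10 log₁₀(2.12×10⁷) = 73.26 dB
N = −174 + 73.26 + 8.45 = −92.29 dBm
SNR = P_sig − N = −67.6 − (−92.29) = 24.69 dB → 24.7 dB

24.7 dB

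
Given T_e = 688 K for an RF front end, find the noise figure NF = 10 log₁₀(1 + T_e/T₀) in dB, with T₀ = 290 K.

5.28 dB

F = 1 + T_e/T₀ = 1 + 688/290 = 3.37241
NF = 10 log₁₀(3.37241) = 5.28 dB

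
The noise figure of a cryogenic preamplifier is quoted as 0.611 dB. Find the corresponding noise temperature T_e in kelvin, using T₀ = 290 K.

43.8 K

F = 10^(0.611/10) = 1.15107
T_e = (F − 1)·T₀ = (1.15107 − 1) × 290 = 43.8 K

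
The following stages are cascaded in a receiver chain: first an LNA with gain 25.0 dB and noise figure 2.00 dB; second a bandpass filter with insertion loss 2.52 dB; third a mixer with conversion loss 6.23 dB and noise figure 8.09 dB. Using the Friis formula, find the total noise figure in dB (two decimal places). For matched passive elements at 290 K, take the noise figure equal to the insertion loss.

2.09 dB

Convert to linear (a loss of L dB is a gain of −L dB): F_i = 10^(NF_i/10), G_i = 10^(G_i,dB/10)
  Stage 1: F_1 = 10^(2.00/10) = 1.585, G_1 = 10^(25.0/10) = 316.2
  Stage 2: F_2 = 10^(2.52/10) = 1.786, G_2 = 10^(−2.52/10) = 0.5598
  Stage 3: F_3 = 10^(8.09/10) = 6.442, G_3 = 10^(−6.23/10) = 0.2382
Friis cascade:
  F = 1.585 + (1.786 − 1)/316.2 + (6.442 − 1)/177.0 = 1.618
NF = 10 log₁₀(1.618) = 2.09 dB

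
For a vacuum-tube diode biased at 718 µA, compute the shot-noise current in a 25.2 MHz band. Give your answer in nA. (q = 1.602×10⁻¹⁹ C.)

76.1 nA

I_n = √(2qI·B)
2qI·B = 2 × 1.602×10⁻¹⁹ × 7.18×10⁻⁴ × 2.52×10⁷ = 5.80×10⁻¹⁵ A²
I_n = √(5.80×10⁻¹⁵) = 7.61×10⁻⁸ A = 76.1 nA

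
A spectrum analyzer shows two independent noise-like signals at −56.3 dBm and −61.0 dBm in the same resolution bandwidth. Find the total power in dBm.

−55.0 dBm

Convert to linear, add, convert back:
P₁ = 2.34×10⁻⁹ W, P₂ = 7.94×10⁻¹⁰ W
P_tot = 3.14×10⁻⁹ W → 10 log₁₀(P_tot / 10⁻³) = −55.0 dBm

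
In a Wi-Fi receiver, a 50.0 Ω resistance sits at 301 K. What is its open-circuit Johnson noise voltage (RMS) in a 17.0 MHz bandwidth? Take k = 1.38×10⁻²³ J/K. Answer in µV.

V_n = √(4kTRB)
4kTRB = 4 × 1.38×10⁻²³ × 301 × 5.00×10¹ × 1.70×10⁷ = 1.41×10⁻¹¹ V²
V_n = √(1.41×10⁻¹¹) = 3.76×10⁻⁶ V = 3.76 µV

3.76 µV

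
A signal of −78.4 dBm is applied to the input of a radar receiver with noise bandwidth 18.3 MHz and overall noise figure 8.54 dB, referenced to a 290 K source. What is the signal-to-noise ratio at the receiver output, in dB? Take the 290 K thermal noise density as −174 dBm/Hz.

Noise floor: N = −174 + 10 log₁₀(B) + NF
10 log₁₀(1.83×10⁷) = 72.62 dB
N = −174 + 72.62 + 8.54 = −92.84 dBm
SNR = P_sig − N = −78.4 − (−92.84) = 14.44 dB → 14.4 dB

14.4 dB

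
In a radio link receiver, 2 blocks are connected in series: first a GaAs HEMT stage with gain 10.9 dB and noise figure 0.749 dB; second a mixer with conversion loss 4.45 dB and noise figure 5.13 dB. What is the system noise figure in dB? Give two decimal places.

Convert to linear (a loss of L dB is a gain of −L dB): F_i = 10^(NF_i/10), G_i = 10^(G_i,dB/10)
  Stage 1: F_1 = 10^(0.749/10) = 1.188, G_1 = 10^(10.9/10) = 12.30
  Stage 2: F_2 = 10^(5.13/10) = 3.258, G_2 = 10^(−4.45/10) = 0.3589
Friis cascade:
  F = 1.188 + (3.258 − 1)/12.30 = 1.372
NF = 10 log₁₀(1.372) = 1.37 dB

1.37 dB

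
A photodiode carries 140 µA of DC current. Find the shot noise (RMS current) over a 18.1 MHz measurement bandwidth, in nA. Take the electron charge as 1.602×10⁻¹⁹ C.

28.5 nA

I_n = √(2qI·B)
2qI·B = 2 × 1.602×10⁻¹⁹ × 1.40×10⁻⁴ × 1.81×10⁷ = 8.12×10⁻¹⁶ A²
I_n = √(8.12×10⁻¹⁶) = 2.85×10⁻⁸ A = 28.5 nA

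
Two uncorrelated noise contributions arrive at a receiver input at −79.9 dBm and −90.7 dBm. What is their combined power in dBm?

−79.6 dBm

Convert to linear, add, convert back:
P₁ = 1.02×10⁻¹¹ W, P₂ = 8.51×10⁻¹³ W
P_tot = 1.11×10⁻¹¹ W → 10 log₁₀(P_tot / 10⁻³) = −79.6 dBm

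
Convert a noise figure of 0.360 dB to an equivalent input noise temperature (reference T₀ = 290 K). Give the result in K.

25.1 K

F = 10^(0.360/10) = 1.08643
T_e = (F − 1)·T₀ = (1.08643 − 1) × 290 = 25.1 K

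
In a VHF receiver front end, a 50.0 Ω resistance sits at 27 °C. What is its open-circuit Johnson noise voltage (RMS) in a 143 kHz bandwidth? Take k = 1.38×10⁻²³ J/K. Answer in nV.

344 nV

T = 27 °C + 273.15 = 300.15 K
V_n = √(4kTRB)
4kTRB = 4 × 1.38×10⁻²³ × 300.15 × 5.00×10¹ × 1.43×10⁵ = 1.18×10⁻¹³ V²
V_n = √(1.18×10⁻¹³) = 3.44×10⁻⁷ V = 344 nV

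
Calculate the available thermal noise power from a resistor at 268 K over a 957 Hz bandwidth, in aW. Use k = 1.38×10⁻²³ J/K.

3.54 aW

P_n = kTB = 1.38×10⁻²³ × 268 × 9.57×10² = 3.54×10⁻¹⁸ W = 3.54 aW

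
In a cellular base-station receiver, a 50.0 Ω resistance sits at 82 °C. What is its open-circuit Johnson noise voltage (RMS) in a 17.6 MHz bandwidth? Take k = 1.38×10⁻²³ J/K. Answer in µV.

4.15 µV

T = 82 °C + 273.15 = 355.15 K
V_n = √(4kTRB)
4kTRB = 4 × 1.38×10⁻²³ × 355.15 × 5.00×10¹ × 1.76×10⁷ = 1.73×10⁻¹¹ V²
V_n = √(1.73×10⁻¹¹) = 4.15×10⁻⁶ V = 4.15 µV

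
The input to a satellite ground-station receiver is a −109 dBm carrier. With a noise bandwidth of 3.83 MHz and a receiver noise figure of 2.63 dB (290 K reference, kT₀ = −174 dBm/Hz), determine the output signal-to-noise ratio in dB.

Noise floor: N = −174 + 10 log₁₀(B) + NF
10 log₁₀(3.83×10⁶) = 65.83 dB
N = −174 + 65.83 + 2.63 = −105.54 dBm
SNR = P_sig − N = −109 − (−105.54) = −3.46 dB → −3.5 dB

−3.5 dB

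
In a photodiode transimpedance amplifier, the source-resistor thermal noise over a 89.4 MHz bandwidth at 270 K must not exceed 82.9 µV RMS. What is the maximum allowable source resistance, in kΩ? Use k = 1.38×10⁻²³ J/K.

5.16 kΩ

Johnson–Nyquist: V_n = √(4kTRB) ⇒ R = V_n² / (4kTB)
4kTB = 4 × 1.38×10⁻²³ × 270 × 8.94×10⁷ = 1.33×10⁻¹²
R = (8.29×10⁻⁵)² / 1.33×10⁻¹² = 5.16×10³ Ω = 5.16 kΩ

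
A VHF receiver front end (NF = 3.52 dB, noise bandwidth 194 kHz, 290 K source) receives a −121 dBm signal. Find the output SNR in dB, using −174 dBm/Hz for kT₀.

−3.4 dB

Noise floor: N = −174 + 10 log₁₀(B) + NF
10 log₁₀(1.94×10⁵) = 52.88 dB
N = −174 + 52.88 + 3.52 = −117.60 dBm
SNR = P_sig − N = −121 − (−117.60) = −3.40 dB → −3.4 dB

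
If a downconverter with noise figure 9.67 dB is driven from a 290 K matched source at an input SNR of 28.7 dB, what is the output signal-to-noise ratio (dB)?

By definition F = SNR_in/SNR_out, so in dB: SNR_out = SNR_in − NF
SNR_out = 28.7 − 9.67 = 19.03 dB

19.03 dB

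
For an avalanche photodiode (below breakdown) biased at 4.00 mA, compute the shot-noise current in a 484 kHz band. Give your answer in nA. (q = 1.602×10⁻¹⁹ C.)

24.9 nA

I_n = √(2qI·B)
2qI·B = 2 × 1.602×10⁻¹⁹ × 4.00×10⁻³ × 4.84×10⁵ = 6.20×10⁻¹⁶ A²
I_n = √(6.20×10⁻¹⁶) = 2.49×10⁻⁸ A = 24.9 nA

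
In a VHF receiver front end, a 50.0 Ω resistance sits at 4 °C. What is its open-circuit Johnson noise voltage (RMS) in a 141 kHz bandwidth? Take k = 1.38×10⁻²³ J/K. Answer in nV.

T = 4 °C + 273.15 = 277.15 K
V_n = √(4kTRB)
4kTRB = 4 × 1.38×10⁻²³ × 277.15 × 5.00×10¹ × 1.41×10⁵ = 1.08×10⁻¹³ V²
V_n = √(1.08×10⁻¹³) = 3.28×10⁻⁷ V = 328 nV

328 nV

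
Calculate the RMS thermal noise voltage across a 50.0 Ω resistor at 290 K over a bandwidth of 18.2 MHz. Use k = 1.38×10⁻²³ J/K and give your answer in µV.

V_n = √(4kTRB)
4kTRB = 4 × 1.38×10⁻²³ × 290 × 5.00×10¹ × 1.82×10⁷ = 1.46×10⁻¹¹ V²
V_n = √(1.46×10⁻¹¹) = 3.82×10⁻⁶ V = 3.82 µV

3.82 µV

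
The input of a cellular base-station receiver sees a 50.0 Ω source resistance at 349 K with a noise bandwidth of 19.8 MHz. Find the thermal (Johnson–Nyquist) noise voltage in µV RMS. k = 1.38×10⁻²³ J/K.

V_n = √(4kTRB)
4kTRB = 4 × 1.38×10⁻²³ × 349 × 5.00×10¹ × 1.98×10⁷ = 1.91×10⁻¹¹ V²
V_n = √(1.91×10⁻¹¹) = 4.37×10⁻⁶ V = 4.37 µV

4.37 µV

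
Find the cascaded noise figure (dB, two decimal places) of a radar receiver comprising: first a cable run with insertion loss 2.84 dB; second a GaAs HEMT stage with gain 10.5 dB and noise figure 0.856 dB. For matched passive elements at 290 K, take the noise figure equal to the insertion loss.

Convert to linear (a loss of L dB is a gain of −L dB): F_i = 10^(NF_i/10), G_i = 10^(G_i,dB/10)
  Stage 1: F_1 = 10^(2.84/10) = 1.923, G_1 = 10^(−2.84/10) = 0.5200
  Stage 2: F_2 = 10^(0.856/10) = 1.218, G_2 = 10^(10.5/10) = 11.22
Friis cascade:
  F = 1.923 + (1.218 − 1)/0.5200 = 2.342
NF = 10 log₁₀(2.342) = 3.70 dB

3.70 dB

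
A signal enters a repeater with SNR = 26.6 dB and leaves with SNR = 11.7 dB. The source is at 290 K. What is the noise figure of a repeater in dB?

14.9 dB

NF (dB) = SNR_in(dB) − SNR_out(dB) when the source is at T₀
NF = 26.6 − 11.7 = 14.9 dB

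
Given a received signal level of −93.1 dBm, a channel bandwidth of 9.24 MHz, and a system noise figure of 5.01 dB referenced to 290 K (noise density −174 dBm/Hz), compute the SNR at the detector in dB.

6.2 dB

Noise floor: N = −174 + 10 log₁₀(B) + NF
10 log₁₀(9.24×10⁶) = 69.66 dB
N = −174 + 69.66 + 5.01 = −99.33 dBm
SNR = P_sig − N = −93.1 − (−99.33) = 6.23 dB → 6.2 dB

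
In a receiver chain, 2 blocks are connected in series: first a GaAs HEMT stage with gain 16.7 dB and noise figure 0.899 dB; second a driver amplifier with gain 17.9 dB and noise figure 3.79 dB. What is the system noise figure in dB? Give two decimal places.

1.00 dB

Convert to linear (a loss of L dB is a gain of −L dB): F_i = 10^(NF_i/10), G_i = 10^(G_i,dB/10)
  Stage 1: F_1 = 10^(0.899/10) = 1.230, G_1 = 10^(16.7/10) = 46.77
  Stage 2: F_2 = 10^(3.79/10) = 2.393, G_2 = 10^(17.9/10) = 61.66
Friis cascade:
  F = 1.230 + (2.393 − 1)/46.77 = 1.260
NF = 10 log₁₀(1.260) = 1.00 dB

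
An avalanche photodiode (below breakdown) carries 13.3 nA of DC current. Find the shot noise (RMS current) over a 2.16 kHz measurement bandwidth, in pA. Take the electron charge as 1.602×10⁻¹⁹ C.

3.03 pA

I_n = √(2qI·B)
2qI·B = 2 × 1.602×10⁻¹⁹ × 1.33×10⁻⁸ × 2.16×10³ = 9.20×10⁻²⁴ A²
I_n = √(9.20×10⁻²⁴) = 3.03×10⁻¹² A = 3.03 pA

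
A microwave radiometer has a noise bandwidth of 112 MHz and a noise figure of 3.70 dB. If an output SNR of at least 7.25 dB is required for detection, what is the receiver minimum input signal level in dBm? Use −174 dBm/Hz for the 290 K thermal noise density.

Sensitivity = −174 + 10 log₁₀(B) + NF + SNR_min
= −174 + 80.49 + 3.70 + 7.25
= −82.56 dBm → −82.6 dBm

−82.6 dBm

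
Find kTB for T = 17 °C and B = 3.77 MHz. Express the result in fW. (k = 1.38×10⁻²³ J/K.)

15.1 fW

T = 17 °C + 273.15 = 290.15 K
P_n = kTB = 1.38×10⁻²³ × 290.15 × 3.77×10⁶ = 1.51×10⁻¹⁴ W = 15.1 fW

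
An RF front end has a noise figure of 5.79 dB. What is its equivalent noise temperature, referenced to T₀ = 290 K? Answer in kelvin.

810 K

F = 10^(5.79/10) = 3.79315
T_e = (F − 1)·T₀ = (3.79315 − 1) × 290 = 810 K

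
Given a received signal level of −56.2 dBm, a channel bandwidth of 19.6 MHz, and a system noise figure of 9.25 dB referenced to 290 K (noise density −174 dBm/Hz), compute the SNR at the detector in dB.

35.6 dB

Noise floor: N = −174 + 10 log₁₀(B) + NF
10 log₁₀(1.96×10⁷) = 72.92 dB
N = −174 + 72.92 + 9.25 = −91.83 dBm
SNR = P_sig − N = −56.2 − (−91.83) = 35.63 dB → 35.6 dB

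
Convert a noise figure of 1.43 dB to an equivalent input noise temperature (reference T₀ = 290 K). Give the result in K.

F = 10^(1.43/10) = 1.38995
T_e = (F − 1)·T₀ = (1.38995 − 1) × 290 = 113 K

113 K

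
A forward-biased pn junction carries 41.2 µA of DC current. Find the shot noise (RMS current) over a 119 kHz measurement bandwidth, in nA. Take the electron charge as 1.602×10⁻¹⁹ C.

1.25 nA

I_n = √(2qI·B)
2qI·B = 2 × 1.602×10⁻¹⁹ × 4.12×10⁻⁵ × 1.19×10⁵ = 1.57×10⁻¹⁸ A²
I_n = √(1.57×10⁻¹⁸) = 1.25×10⁻⁹ A = 1.25 nA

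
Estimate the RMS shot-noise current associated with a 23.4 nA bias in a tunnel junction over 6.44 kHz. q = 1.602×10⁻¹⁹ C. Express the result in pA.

I_n = √(2qI·B)
2qI·B = 2 × 1.602×10⁻¹⁹ × 2.34×10⁻⁸ × 6.44×10³ = 4.83×10⁻²³ A²
I_n = √(4.83×10⁻²³) = 6.95×10⁻¹² A = 6.95 pA

6.95 pA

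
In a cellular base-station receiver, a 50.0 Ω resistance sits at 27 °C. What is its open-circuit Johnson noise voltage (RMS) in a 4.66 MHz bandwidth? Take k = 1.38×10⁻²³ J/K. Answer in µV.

1.96 µV

T = 27 °C + 273.15 = 300.15 K
V_n = √(4kTRB)
4kTRB = 4 × 1.38×10⁻²³ × 300.15 × 5.00×10¹ × 4.66×10⁶ = 3.86×10⁻¹² V²
V_n = √(3.86×10⁻¹²) = 1.96×10⁻⁶ V = 1.96 µV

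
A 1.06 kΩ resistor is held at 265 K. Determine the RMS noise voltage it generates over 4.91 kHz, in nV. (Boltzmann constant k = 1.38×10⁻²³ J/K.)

V_n = √(4kTRB)
4kTRB = 4 × 1.38×10⁻²³ × 265 × 1.06×10³ × 4.91×10³ = 7.61×10⁻¹⁴ V²
V_n = √(7.61×10⁻¹⁴) = 2.76×10⁻⁷ V = 276 nV

276 nV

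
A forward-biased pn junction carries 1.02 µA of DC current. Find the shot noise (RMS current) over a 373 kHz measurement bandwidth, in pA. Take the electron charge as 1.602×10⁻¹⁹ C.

I_n = √(2qI·B)
2qI·B = 2 × 1.602×10⁻¹⁹ × 1.02×10⁻⁶ × 3.73×10⁵ = 1.22×10⁻¹⁹ A²
I_n = √(1.22×10⁻¹⁹) = 3.49×10⁻¹⁰ A = 349 pA

349 pA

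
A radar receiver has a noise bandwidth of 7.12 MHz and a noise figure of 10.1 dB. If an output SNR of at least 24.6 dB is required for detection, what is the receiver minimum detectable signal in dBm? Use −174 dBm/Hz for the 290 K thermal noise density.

−70.8 dBm

Sensitivity = −174 + 10 log₁₀(B) + NF + SNR_min
= −174 + 68.52 + 10.1 + 24.6
= −70.78 dBm → −70.8 dBm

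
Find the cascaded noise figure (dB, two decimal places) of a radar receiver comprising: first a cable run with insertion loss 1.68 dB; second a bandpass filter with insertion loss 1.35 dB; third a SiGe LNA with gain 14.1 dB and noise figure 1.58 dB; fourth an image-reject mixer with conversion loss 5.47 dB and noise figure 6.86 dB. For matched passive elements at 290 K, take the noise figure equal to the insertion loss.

5.04 dB

Convert to linear (a loss of L dB is a gain of −L dB): F_i = 10^(NF_i/10), G_i = 10^(G_i,dB/10)
  Stage 1: F_1 = 10^(1.68/10) = 1.472, G_1 = 10^(−1.68/10) = 0.6792
  Stage 2: F_2 = 10^(1.35/10) = 1.365, G_2 = 10^(−1.35/10) = 0.7328
  Stage 3: F_3 = 10^(1.58/10) = 1.439, G_3 = 10^(14.1/10) = 25.70
  Stage 4: F_4 = 10^(6.86/10) = 4.853, G_4 = 10^(−5.47/10) = 0.2838
Friis cascade:
  F = 1.472 + (1.365 − 1)/0.6792 + (1.439 − 1)/0.4977 + (4.853 − 1)/12.79 = 3.192
NF = 10 log₁₀(3.192) = 5.04 dB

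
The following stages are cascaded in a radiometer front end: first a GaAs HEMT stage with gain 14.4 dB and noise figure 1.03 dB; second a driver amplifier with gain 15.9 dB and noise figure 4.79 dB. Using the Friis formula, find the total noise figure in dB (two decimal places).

Convert to linear (a loss of L dB is a gain of −L dB): F_i = 10^(NF_i/10), G_i = 10^(G_i,dB/10)
  Stage 1: F_1 = 10^(1.03/10) = 1.268, G_1 = 10^(14.4/10) = 27.54
  Stage 2: F_2 = 10^(4.79/10) = 3.013, G_2 = 10^(15.9/10) = 38.90
Friis cascade:
  F = 1.268 + (3.013 − 1)/27.54 = 1.341
NF = 10 log₁₀(1.341) = 1.27 dB

1.27 dB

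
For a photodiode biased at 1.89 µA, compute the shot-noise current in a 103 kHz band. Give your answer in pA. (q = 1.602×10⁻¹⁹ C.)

I_n = √(2qI·B)
2qI·B = 2 × 1.602×10⁻¹⁹ × 1.89×10⁻⁶ × 1.03×10⁵ = 6.24×10⁻²⁰ A²
I_n = √(6.24×10⁻²⁰) = 2.50×10⁻¹⁰ A = 250 pA

250 pA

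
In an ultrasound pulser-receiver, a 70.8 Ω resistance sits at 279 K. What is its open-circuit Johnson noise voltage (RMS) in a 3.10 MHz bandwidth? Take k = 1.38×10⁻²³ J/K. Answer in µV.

1.84 µV

V_n = √(4kTRB)
4kTRB = 4 × 1.38×10⁻²³ × 279 × 7.08×10¹ × 3.10×10⁶ = 3.38×10⁻¹² V²
V_n = √(3.38×10⁻¹²) = 1.84×10⁻⁶ V = 1.84 µV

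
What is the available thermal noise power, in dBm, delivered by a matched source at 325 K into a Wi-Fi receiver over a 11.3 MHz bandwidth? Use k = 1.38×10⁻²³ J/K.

−103.0 dBm

P_n = kTB = 1.38×10⁻²³ × 325 × 1.13×10⁷ = 5.07×10⁻¹⁴ W
In dBm: 10 log₁₀(5.07×10⁻¹⁴ / 10⁻³) = −103.0 dBm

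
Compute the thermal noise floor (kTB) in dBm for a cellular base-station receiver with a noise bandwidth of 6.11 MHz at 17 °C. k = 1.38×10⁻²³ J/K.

T = 17 °C + 273.15 = 290.15 K
P_n = kTB = 1.38×10⁻²³ × 290.15 × 6.11×10⁶ = 2.45×10⁻¹⁴ W
In dBm: 10 log₁₀(2.45×10⁻¹⁴ / 10⁻³) = −106.1 dBm

−106.1 dBm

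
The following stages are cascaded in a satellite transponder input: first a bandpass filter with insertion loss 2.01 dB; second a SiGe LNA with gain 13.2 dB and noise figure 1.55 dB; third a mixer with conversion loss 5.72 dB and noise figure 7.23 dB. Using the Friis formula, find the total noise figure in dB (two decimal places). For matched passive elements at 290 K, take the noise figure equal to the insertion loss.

Convert to linear (a loss of L dB is a gain of −L dB): F_i = 10^(NF_i/10), G_i = 10^(G_i,dB/10)
  Stage 1: F_1 = 10^(2.01/10) = 1.589, G_1 = 10^(−2.01/10) = 0.6295
  Stage 2: F_2 = 10^(1.55/10) = 1.429, G_2 = 10^(13.2/10) = 20.89
  Stage 3: F_3 = 10^(7.23/10) = 5.284, G_3 = 10^(−5.72/10) = 0.2679
Friis cascade:
  F = 1.589 + (1.429 − 1)/0.6295 + (5.284 − 1)/13.15 = 2.596
NF = 10 log₁₀(2.596) = 4.14 dB

4.14 dB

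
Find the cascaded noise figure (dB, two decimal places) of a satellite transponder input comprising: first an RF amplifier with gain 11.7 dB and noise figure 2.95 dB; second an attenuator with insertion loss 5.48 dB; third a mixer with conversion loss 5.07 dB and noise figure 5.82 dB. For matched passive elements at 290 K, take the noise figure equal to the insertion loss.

Convert to linear (a loss of L dB is a gain of −L dB): F_i = 10^(NF_i/10), G_i = 10^(G_i,dB/10)
  Stage 1: F_1 = 10^(2.95/10) = 1.972, G_1 = 10^(11.7/10) = 14.79
  Stage 2: F_2 = 10^(5.48/10) = 3.532, G_2 = 10^(−5.48/10) = 0.2831
  Stage 3: F_3 = 10^(5.82/10) = 3.819, G_3 = 10^(−5.07/10) = 0.3112
Friis cascade:
  F = 1.972 + (3.532 − 1)/14.79 + (3.819 − 1)/4.188 = 2.817
NF = 10 log₁₀(2.817) = 4.50 dB

4.50 dB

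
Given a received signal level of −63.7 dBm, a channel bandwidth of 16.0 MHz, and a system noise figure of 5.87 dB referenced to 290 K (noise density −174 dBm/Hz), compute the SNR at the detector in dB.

32.4 dB

Noise floor: N = −174 + 10 log₁₀(B) + NF
10 log₁₀(1.60×10⁷) = 72.04 dB
N = −174 + 72.04 + 5.87 = −96.09 dBm
SNR = P_sig − N = −63.7 − (−96.09) = 32.39 dB → 32.4 dB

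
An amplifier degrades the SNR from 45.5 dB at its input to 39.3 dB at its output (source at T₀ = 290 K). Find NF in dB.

NF (dB) = SNR_in(dB) − SNR_out(dB) when the source is at T₀
NF = 45.5 − 39.3 = 6.2 dB

6.2 dB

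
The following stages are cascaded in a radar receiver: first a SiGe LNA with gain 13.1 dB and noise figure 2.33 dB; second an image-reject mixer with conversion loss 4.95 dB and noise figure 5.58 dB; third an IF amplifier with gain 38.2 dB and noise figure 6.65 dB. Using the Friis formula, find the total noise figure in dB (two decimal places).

Convert to linear (a loss of L dB is a gain of −L dB): F_i = 10^(NF_i/10), G_i = 10^(G_i,dB/10)
  Stage 1: F_1 = 10^(2.33/10) = 1.710, G_1 = 10^(13.1/10) = 20.42
  Stage 2: F_2 = 10^(5.58/10) = 3.614, G_2 = 10^(−4.95/10) = 0.3199
  Stage 3: F_3 = 10^(6.65/10) = 4.624, G_3 = 10^(38.2/10) = 6607
Friis cascade:
  F = 1.710 + (3.614 − 1)/20.42 + (4.624 − 1)/6.531 = 2.393
NF = 10 log₁₀(2.393) = 3.79 dB

3.79 dB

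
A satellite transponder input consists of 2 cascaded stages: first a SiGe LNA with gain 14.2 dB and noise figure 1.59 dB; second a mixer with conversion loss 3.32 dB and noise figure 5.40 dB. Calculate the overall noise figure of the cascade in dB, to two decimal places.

1.86 dB

Convert to linear (a loss of L dB is a gain of −L dB): F_i = 10^(NF_i/10), G_i = 10^(G_i,dB/10)
  Stage 1: F_1 = 10^(1.59/10) = 1.442, G_1 = 10^(14.2/10) = 26.30
  Stage 2: F_2 = 10^(5.40/10) = 3.467, G_2 = 10^(−3.32/10) = 0.4656
Friis cascade:
  F = 1.442 + (3.467 − 1)/26.30 = 1.536
NF = 10 log₁₀(1.536) = 1.86 dB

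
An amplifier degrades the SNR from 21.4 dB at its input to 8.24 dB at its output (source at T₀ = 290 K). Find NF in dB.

NF (dB) = SNR_in(dB) − SNR_out(dB) when the source is at T₀
NF = 21.4 − 8.24 = 13.16 dB

13.16 dB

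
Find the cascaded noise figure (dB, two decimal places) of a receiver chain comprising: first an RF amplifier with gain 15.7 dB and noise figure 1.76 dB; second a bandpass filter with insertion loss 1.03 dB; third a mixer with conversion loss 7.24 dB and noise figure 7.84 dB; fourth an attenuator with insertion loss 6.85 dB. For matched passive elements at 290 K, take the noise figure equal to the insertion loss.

Convert to linear (a loss of L dB is a gain of −L dB): F_i = 10^(NF_i/10), G_i = 10^(G_i,dB/10)
  Stage 1: F_1 = 10^(1.76/10) = 1.500, G_1 = 10^(15.7/10) = 37.15
  Stage 2: F_2 = 10^(1.03/10) = 1.268, G_2 = 10^(−1.03/10) = 0.7889
  Stage 3: F_3 = 10^(7.84/10) = 6.081, G_3 = 10^(−7.24/10) = 0.1888
  Stage 4: F_4 = 10^(6.85/10) = 4.842, G_4 = 10^(−6.85/10) = 0.2065
Friis cascade:
  F = 1.500 + (1.268 − 1)/37.15 + (6.081 − 1)/29.31 + (4.842 − 1)/5.534 = 2.375
NF = 10 log₁₀(2.375) = 3.76 dB

3.76 dB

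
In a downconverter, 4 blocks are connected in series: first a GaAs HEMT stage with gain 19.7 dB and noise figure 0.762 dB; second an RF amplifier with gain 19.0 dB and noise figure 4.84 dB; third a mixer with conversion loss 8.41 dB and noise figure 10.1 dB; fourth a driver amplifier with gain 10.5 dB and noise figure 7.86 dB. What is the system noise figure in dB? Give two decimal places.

0.86 dB

Convert to linear (a loss of L dB is a gain of −L dB): F_i = 10^(NF_i/10), G_i = 10^(G_i,dB/10)
  Stage 1: F_1 = 10^(0.762/10) = 1.192, G_1 = 10^(19.7/10) = 93.33
  Stage 2: F_2 = 10^(4.84/10) = 3.048, G_2 = 10^(19.0/10) = 79.43
  Stage 3: F_3 = 10^(10.1/10) = 10.23, G_3 = 10^(−8.41/10) = 0.1442
  Stage 4: F_4 = 10^(7.86/10) = 6.109, G_4 = 10^(10.5/10) = 11.22
Friis cascade:
  F = 1.192 + (3.048 − 1)/93.33 + (10.23 − 1)/7413 + (6.109 − 1)/1069 = 1.220
NF = 10 log₁₀(1.220) = 0.86 dB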